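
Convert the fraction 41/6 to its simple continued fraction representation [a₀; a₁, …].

⌊41/6⌋ = 6, remainder 5
⌊6/5⌋ = 1, remainder 1
⌊5/1⌋ = 5, remainder 0

[6; 1, 5]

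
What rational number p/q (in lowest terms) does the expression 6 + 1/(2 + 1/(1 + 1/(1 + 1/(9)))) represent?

Compute successive convergents:
a_0 = 6: 6/1
a_1 = 2: 13/2
a_2 = 1: 19/3
a_3 = 1: 32/5
a_4 = 9: 307/48

307/48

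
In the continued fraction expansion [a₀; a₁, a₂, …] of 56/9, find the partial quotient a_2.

⌊56/9⌋ = 6, remainder 2
⌊9/2⌋ = 4, remainder 1
⌊2/1⌋ = 2, remainder 0

2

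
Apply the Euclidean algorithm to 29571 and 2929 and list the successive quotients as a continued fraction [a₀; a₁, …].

[10; 10, 2, 2, 1, 3, 3, 3]

⌊29571/2929⌋ = 10, remainder 281
⌊2929/281⌋ = 10, remainder 119
⌊281/119⌋ = 2, remainder 43
⌊119/43⌋ = 2, remainder 33
⌊43/33⌋ = 1, remainder 10
⌊33/10⌋ = 3, remainder 3
⌊10/3⌋ = 3, remainder 1
⌊3/1⌋ = 3, remainder 0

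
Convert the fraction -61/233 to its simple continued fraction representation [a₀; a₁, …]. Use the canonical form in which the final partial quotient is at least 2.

[-1; 1, 2, 1, 4, 1, 1, 5]

-61 ÷ 233 → quotient -1, remainder 172
233 ÷ 172 → quotient 1, remainder 61
172 ÷ 61 → quotient 2, remainder 50
61 ÷ 50 → quotient 1, remainder 11
50 ÷ 11 → quotient 4, remainder 6
11 ÷ 6 → quotient 1, remainder 5
6 ÷ 5 → quotient 1, remainder 1
5 ÷ 1 → quotient 5, remainder 0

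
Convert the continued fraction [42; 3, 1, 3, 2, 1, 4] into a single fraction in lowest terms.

9721/230

Work from the innermost term outward:
Start with 4.
1 + 1/(4/1) = 1 + 1/4 = 5/4
2 + 1/(5/4) = 2 + 4/5 = 14/5
3 + 1/(14/5) = 3 + 5/14 = 47/14
1 + 1/(47/14) = 1 + 14/47 = 61/47
3 + 1/(61/47) = 3 + 47/61 = 230/61
42 + 1/(230/61) = 42 + 61/230 = 9721/230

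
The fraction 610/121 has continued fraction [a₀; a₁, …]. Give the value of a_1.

24

610 = 5·121 + 5, so a_0 = 5
121 = 24·5 + 1, so a_1 = 24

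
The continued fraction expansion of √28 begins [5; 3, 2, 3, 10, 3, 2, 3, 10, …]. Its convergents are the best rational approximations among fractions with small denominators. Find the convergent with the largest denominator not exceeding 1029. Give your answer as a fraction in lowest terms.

4048/765

List convergents until the denominator exceeds the bound:
a_0 = 5: 5/1  (≤ bound)
a_1 = 3: 16/3  (≤ bound)
a_2 = 2: 37/7  (≤ bound)
a_3 = 3: 127/24  (≤ bound)
a_4 = 10: 1307/247  (≤ bound)
a_5 = 3: 4048/765  (≤ bound)
a_6 = 2: 9403/1777  (> 1029, stop)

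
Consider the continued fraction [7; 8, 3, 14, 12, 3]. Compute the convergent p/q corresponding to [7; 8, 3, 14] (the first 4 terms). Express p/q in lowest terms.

2549/358

Start with 14.
3 + 1/(14/1) = 3 + 1/14 = 43/14
8 + 1/(43/14) = 8 + 14/43 = 358/43
7 + 1/(358/43) = 7 + 43/358 = 2549/358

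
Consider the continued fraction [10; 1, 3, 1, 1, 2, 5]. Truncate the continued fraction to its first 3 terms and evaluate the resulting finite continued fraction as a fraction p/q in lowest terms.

43/4

Compute successive convergents:
a_0 = 10: 10/1
a_1 = 1: 11/1
a_2 = 3: 43/4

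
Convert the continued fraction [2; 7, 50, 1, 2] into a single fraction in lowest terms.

2286/1067

a_0 = 2: 2/1
a_1 = 7: 15/7
a_2 = 50: 752/351
a_3 = 1: 767/358
a_4 = 2: 2286/1067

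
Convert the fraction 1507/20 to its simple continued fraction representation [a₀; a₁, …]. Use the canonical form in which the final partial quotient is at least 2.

Apply division with remainder until the remainder is 0:
1507 = 75·20 + 7, so a_0 = 75
20 = 2·7 + 6, so a_1 = 2
7 = 1·6 + 1, so a_2 = 1
6 = 6·1 + 0, so a_3 = 6

[75; 2, 1, 6]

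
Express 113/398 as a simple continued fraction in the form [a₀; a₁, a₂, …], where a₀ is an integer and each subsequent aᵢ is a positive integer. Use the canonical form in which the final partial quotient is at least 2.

⌊113/398⌋ = 0, remainder 113
⌊398/113⌋ = 3, remainder 59
⌊113/59⌋ = 1, remainder 54
⌊59/54⌋ = 1, remainder 5
⌊54/5⌋ = 10, remainder 4
⌊5/4⌋ = 1, remainder 1
⌊4/1⌋ = 4, remainder 0

[0; 3, 1, 1, 10, 1, 4]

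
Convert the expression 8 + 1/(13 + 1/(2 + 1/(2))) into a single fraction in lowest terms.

a_0 = 8: 8/1
a_1 = 13: 105/13
a_2 = 2: 218/27
a_3 = 2: 541/67

541/67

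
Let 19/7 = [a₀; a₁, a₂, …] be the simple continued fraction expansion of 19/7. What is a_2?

19 = 2·7 + 5, so a_0 = 2
7 = 1·5 + 2, so a_1 = 1
5 = 2·2 + 1, so a_2 = 2

2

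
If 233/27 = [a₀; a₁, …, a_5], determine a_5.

233 ÷ 27 → quotient 8, remainder 17
27 ÷ 17 → quotient 1, remainder 10
17 ÷ 10 → quotient 1, remainder 7
10 ÷ 7 → quotient 1, remainder 3
7 ÷ 3 → quotient 2, remainder 1
3 ÷ 1 → quotient 3, remainder 0

3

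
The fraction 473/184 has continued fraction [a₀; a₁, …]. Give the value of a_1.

1

473 ÷ 184 → quotient 2, remainder 105
184 ÷ 105 → quotient 1, remainder 79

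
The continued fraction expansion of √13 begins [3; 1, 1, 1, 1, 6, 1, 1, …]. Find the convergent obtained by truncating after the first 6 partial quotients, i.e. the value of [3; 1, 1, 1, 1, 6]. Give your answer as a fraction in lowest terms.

119/33

a_0 = 3: 3/1
a_1 = 1: 4/1
a_2 = 1: 7/2
a_3 = 1: 11/3
a_4 = 1: 18/5
a_5 = 6: 119/33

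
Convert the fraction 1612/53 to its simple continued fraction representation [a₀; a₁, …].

[30; 2, 2, 2, 4]

⌊1612/53⌋ = 30, remainder 22
⌊53/22⌋ = 2, remainder 9
⌊22/9⌋ = 2, remainder 4
⌊9/4⌋ = 2, remainder 1
⌊4/1⌋ = 4, remainder 0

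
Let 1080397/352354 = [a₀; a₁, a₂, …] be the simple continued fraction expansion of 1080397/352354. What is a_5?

Run the Euclidean algorithm, recording each quotient:
1080397 = 3·352354 + 23335, so a_0 = 3
352354 = 15·23335 + 2329, so a_1 = 15
23335 = 10·2329 + 45, so a_2 = 10
2329 = 51·45 + 34, so a_3 = 51
45 = 1·34 + 11, so a_4 = 1
34 = 3·11 + 1, so a_5 = 3

3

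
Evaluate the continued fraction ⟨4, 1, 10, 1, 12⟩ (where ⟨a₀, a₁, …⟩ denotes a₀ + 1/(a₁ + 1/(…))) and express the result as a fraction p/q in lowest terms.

a_0 = 4: 4/1
a_1 = 1: 5/1
a_2 = 10: 54/11
a_3 = 1: 59/12
a_4 = 12: 762/155

762/155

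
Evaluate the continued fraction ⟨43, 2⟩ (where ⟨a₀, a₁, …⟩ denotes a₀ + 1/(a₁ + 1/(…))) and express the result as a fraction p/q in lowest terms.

Compute successive convergents:
a_0 = 43: 43/1
a_1 = 2: 87/2

87/2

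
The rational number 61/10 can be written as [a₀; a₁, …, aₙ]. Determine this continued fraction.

⌊61/10⌋ = 6, remainder 1
⌊10/1⌋ = 10, remainder 0

[6; 10]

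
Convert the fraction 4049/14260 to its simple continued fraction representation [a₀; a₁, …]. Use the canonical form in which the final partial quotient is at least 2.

4049 ÷ 14260 → quotient 0, remainder 4049
14260 ÷ 4049 → quotient 3, remainder 2113
4049 ÷ 2113 → quotient 1, remainder 1936
2113 ÷ 1936 → quotient 1, remainder 177
1936 ÷ 177 → quotient 10, remainder 166
177 ÷ 166 → quotient 1, remainder 11
166 ÷ 11 → quotient 15, remainder 1
11 ÷ 1 → quotient 11, remainder 0

[0; 3, 1, 1, 10, 1, 15, 11]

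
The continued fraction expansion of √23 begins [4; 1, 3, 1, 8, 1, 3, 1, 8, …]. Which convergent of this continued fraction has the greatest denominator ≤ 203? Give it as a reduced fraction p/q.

a_0 = 4: 4/1  (≤ bound)
a_1 = 1: 5/1  (≤ bound)
a_2 = 3: 19/4  (≤ bound)
a_3 = 1: 24/5  (≤ bound)
a_4 = 8: 211/44  (≤ bound)
a_5 = 1: 235/49  (≤ bound)
a_6 = 3: 916/191  (≤ bound)
a_7 = 1: 1151/240  (> 203, stop)

916/191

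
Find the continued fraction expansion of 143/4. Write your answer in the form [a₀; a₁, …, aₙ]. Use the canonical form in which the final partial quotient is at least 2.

[35; 1, 3]

143 ÷ 4 → quotient 35, remainder 3
4 ÷ 3 → quotient 1, remainder 1
3 ÷ 1 → quotient 3, remainder 0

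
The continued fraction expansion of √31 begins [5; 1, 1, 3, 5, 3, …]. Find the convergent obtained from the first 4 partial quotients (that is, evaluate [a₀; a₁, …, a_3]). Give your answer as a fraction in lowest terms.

a_0 = 5: 5/1
a_1 = 1: 6/1
a_2 = 1: 11/2
a_3 = 3: 39/7

39/7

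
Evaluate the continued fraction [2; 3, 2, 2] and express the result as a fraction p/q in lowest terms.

39/17

Use the convergent recurrence hₖ = aₖ·hₖ₋₁ + hₖ₋₂ (and likewise for the denominators kₖ):
a_0 = 2: 2/1
a_1 = 3: 7/3
a_2 = 2: 16/7
a_3 = 2: 39/17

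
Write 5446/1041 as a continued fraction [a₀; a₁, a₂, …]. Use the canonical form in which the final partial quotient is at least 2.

[5; 4, 3, 7, 1, 2, 3]

5446 ÷ 1041 → quotient 5, remainder 241
1041 ÷ 241 → quotient 4, remainder 77
241 ÷ 77 → quotient 3, remainder 10
77 ÷ 10 → quotient 7, remainder 7
10 ÷ 7 → quotient 1, remainder 3
7 ÷ 3 → quotient 2, remainder 1
3 ÷ 1 → quotient 3, remainder 0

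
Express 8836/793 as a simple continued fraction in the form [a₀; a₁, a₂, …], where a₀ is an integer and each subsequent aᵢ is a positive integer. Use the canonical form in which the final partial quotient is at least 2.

⌊8836/793⌋ = 11, remainder 113
⌊793/113⌋ = 7, remainder 2
⌊113/2⌋ = 56, remainder 1
⌊2/1⌋ = 2, remainder 0

[11; 7, 56, 2]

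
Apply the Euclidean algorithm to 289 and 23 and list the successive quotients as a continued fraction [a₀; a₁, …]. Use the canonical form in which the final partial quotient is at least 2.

⌊289/23⌋ = 12, remainder 13
⌊23/13⌋ = 1, remainder 10
⌊13/10⌋ = 1, remainder 3
⌊10/3⌋ = 3, remainder 1
⌊3/1⌋ = 3, remainder 0

[12; 1, 1, 3, 3]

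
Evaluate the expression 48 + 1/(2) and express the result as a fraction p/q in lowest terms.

Use the convergent recurrence hₖ = aₖ·hₖ₋₁ + hₖ₋₂ (and likewise for the denominators kₖ):
a_0 = 48: 48/1
a_1 = 2: 97/2

97/2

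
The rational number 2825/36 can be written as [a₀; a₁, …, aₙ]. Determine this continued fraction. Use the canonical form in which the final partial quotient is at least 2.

[78; 2, 8, 2]

2825 ÷ 36 → quotient 78, remainder 17
36 ÷ 17 → quotient 2, remainder 2
17 ÷ 2 → quotient 8, remainder 1
2 ÷ 1 → quotient 2, remainder 0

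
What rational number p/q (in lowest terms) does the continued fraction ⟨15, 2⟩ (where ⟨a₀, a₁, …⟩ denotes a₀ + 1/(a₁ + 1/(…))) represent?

31/2

Start with 2.
15 + 1/(2/1) = 15 + 1/2 = 31/2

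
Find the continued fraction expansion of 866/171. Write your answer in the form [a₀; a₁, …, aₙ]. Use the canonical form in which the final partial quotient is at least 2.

[5; 15, 1, 1, 5]

Apply division with remainder until the remainder is 0:
866 = 5·171 + 11, so a_0 = 5
171 = 15·11 + 6, so a_1 = 15
11 = 1·6 + 5, so a_2 = 1
6 = 1·5 + 1, so a_3 = 1
5 = 5·1 + 0, so a_4 = 5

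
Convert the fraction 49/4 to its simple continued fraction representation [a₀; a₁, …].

⌊49/4⌋ = 12, remainder 1
⌊4/1⌋ = 4, remainder 0

[12; 4]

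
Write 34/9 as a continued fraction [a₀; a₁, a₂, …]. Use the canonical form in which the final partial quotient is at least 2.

Apply division with remainder until the remainder is 0:
34 ÷ 9 → quotient 3, remainder 7
9 ÷ 7 → quotient 1, remainder 2
7 ÷ 2 → quotient 3, remainder 1
2 ÷ 1 → quotient 2, remainder 0

[3; 1, 3, 2]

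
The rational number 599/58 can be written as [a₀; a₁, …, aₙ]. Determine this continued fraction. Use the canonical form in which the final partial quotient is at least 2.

[10; 3, 19]

599 = 10·58 + 19, so a_0 = 10
58 = 3·19 + 1, so a_1 = 3
19 = 19·1 + 0, so a_2 = 19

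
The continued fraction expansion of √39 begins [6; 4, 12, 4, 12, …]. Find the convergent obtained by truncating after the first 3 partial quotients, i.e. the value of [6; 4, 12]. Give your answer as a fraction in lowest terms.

Start with 12.
4 + 1/(12/1) = 4 + 1/12 = 49/12
6 + 1/(49/12) = 6 + 12/49 = 306/49

306/49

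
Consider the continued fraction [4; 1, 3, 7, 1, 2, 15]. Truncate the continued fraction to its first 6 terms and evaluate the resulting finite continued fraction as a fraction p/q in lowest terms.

Starting at the tail and folding back:
Start with 2.
1 + 1/(2/1) = 1 + 1/2 = 3/2
7 + 1/(3/2) = 7 + 2/3 = 23/3
3 + 1/(23/3) = 3 + 3/23 = 72/23
1 + 1/(72/23) = 1 + 23/72 = 95/72
4 + 1/(95/72) = 4 + 72/95 = 452/95

452/95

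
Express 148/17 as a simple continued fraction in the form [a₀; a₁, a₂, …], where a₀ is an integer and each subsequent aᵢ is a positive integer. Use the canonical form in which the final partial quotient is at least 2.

148 ÷ 17 → quotient 8, remainder 12
17 ÷ 12 → quotient 1, remainder 5
12 ÷ 5 → quotient 2, remainder 2
5 ÷ 2 → quotient 2, remainder 1
2 ÷ 1 → quotient 2, remainder 0

[8; 1, 2, 2, 2]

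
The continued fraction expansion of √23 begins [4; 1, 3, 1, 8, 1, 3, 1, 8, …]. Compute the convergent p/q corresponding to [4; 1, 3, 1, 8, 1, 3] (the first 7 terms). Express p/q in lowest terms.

916/191

Start with 3.
1 + 1/(3/1) = 1 + 1/3 = 4/3
8 + 1/(4/3) = 8 + 3/4 = 35/4
1 + 1/(35/4) = 1 + 4/35 = 39/35
3 + 1/(39/35) = 3 + 35/39 = 152/39
1 + 1/(152/39) = 1 + 39/152 = 191/152
4 + 1/(191/152) = 4 + 152/191 = 916/191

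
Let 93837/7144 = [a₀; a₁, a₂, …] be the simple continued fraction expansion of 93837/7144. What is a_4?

12

Repeatedly divide and take the remainder:
93837 ÷ 7144 → quotient 13, remainder 965
7144 ÷ 965 → quotient 7, remainder 389
965 ÷ 389 → quotient 2, remainder 187
389 ÷ 187 → quotient 2, remainder 15
187 ÷ 15 → quotient 12, remainder 7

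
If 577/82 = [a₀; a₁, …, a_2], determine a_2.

3

577 ÷ 82 → quotient 7, remainder 3
82 ÷ 3 → quotient 27, remainder 1
3 ÷ 1 → quotient 3, remainder 0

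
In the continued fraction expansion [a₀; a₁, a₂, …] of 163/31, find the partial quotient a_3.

Apply division with remainder until the remainder is 0:
163 = 5·31 + 8, so a_0 = 5
31 = 3·8 + 7, so a_1 = 3
8 = 1·7 + 1, so a_2 = 1
7 = 7·1 + 0, so a_3 = 7

7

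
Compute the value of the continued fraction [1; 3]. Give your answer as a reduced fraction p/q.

Collapse the nested fraction from the inside out:
Start with 3.
1 + 1/(3/1) = 1 + 1/3 = 4/3

4/3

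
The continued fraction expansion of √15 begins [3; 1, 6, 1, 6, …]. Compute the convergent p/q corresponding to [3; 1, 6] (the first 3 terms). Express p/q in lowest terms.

27/7

a_0 = 3: 3/1
a_1 = 1: 4/1
a_2 = 6: 27/7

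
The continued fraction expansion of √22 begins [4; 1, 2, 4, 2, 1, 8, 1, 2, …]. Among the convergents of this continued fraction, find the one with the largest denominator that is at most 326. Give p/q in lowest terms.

197/42

a_0 = 4: 4/1  (≤ bound)
a_1 = 1: 5/1  (≤ bound)
a_2 = 2: 14/3  (≤ bound)
a_3 = 4: 61/13  (≤ bound)
a_4 = 2: 136/29  (≤ bound)
a_5 = 1: 197/42  (≤ bound)
a_6 = 8: 1712/365  (> 326, stop)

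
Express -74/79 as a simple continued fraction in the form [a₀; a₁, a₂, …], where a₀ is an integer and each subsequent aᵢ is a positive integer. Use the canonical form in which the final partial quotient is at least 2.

⌊-74/79⌋ = -1, remainder 5
⌊79/5⌋ = 15, remainder 4
⌊5/4⌋ = 1, remainder 1
⌊4/1⌋ = 4, remainder 0

[-1; 15, 1, 4]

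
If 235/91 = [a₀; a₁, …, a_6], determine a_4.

1

235 = 2·91 + 53, so a_0 = 2
91 = 1·53 + 38, so a_1 = 1
53 = 1·38 + 15, so a_2 = 1
38 = 2·15 + 8, so a_3 = 2
15 = 1·8 + 7, so a_4 = 1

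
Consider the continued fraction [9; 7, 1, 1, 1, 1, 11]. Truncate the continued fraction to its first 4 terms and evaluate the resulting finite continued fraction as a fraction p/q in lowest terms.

Start with 1.
1 + 1/(1/1) = 1 + 1/1 = 2/1
7 + 1/(2/1) = 7 + 1/2 = 15/2
9 + 1/(15/2) = 9 + 2/15 = 137/15

137/15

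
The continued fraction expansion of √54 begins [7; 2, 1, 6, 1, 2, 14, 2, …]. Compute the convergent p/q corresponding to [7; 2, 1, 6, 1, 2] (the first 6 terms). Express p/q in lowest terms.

485/66

Work from the innermost term outward:
Start with 2.
1 + 1/(2/1) = 1 + 1/2 = 3/2
6 + 1/(3/2) = 6 + 2/3 = 20/3
1 + 1/(20/3) = 1 + 3/20 = 23/20
2 + 1/(23/20) = 2 + 20/23 = 66/23
7 + 1/(66/23) = 7 + 23/66 = 485/66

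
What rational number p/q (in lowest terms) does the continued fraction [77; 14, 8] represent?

Work from the innermost term outward:
Start with 8.
14 + 1/(8/1) = 14 + 1/8 = 113/8
77 + 1/(113/8) = 77 + 8/113 = 8709/113

8709/113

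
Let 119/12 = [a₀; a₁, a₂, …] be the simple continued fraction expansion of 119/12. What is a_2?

Run the Euclidean algorithm, recording each quotient:
119 = 9·12 + 11, so a_0 = 9
12 = 1·11 + 1, so a_1 = 1
11 = 11·1 + 0, so a_2 = 11

11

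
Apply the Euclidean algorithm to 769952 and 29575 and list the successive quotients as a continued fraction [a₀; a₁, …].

769952 = 26·29575 + 1002, so a_0 = 26
29575 = 29·1002 + 517, so a_1 = 29
1002 = 1·517 + 485, so a_2 = 1
517 = 1·485 + 32, so a_3 = 1
485 = 15·32 + 5, so a_4 = 15
32 = 6·5 + 2, so a_5 = 6
5 = 2·2 + 1, so a_6 = 2
2 = 2·1 + 0, so a_7 = 2

[26; 29, 1, 1, 15, 6, 2, 2]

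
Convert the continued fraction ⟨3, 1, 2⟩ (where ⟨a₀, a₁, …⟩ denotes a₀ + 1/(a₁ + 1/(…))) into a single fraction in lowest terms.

Work from the innermost term outward:
Start with 2.
1 + 1/(2/1) = 1 + 1/2 = 3/2
3 + 1/(3/2) = 3 + 2/3 = 11/3

11/3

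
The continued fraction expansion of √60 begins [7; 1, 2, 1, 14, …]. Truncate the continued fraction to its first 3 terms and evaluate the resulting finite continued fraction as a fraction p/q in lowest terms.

a_0 = 7: 7/1
a_1 = 1: 8/1
a_2 = 2: 23/3

23/3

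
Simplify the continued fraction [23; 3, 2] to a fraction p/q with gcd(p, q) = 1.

163/7

Start with 2.
3 + 1/(2/1) = 3 + 1/2 = 7/2
23 + 1/(7/2) = 23 + 2/7 = 163/7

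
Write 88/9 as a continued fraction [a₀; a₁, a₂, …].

Repeatedly divide and take the remainder:
88 = 9·9 + 7, so a_0 = 9
9 = 1·7 + 2, so a_1 = 1
7 = 3·2 + 1, so a_2 = 3
2 = 2·1 + 0, so a_3 = 2

[9; 1, 3, 2]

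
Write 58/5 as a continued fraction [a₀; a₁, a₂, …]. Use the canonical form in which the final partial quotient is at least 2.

[11; 1, 1, 2]

58 ÷ 5 → quotient 11, remainder 3
5 ÷ 3 → quotient 1, remainder 2
3 ÷ 2 → quotient 1, remainder 1
2 ÷ 1 → quotient 2, remainder 0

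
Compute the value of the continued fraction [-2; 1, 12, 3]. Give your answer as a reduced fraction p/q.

-43/40

a_0 = -2: -2/1
a_1 = 1: -1/1
a_2 = 12: -14/13
a_3 = 3: -43/40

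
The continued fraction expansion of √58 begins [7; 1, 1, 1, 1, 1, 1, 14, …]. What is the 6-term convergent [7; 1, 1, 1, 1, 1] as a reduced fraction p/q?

61/8

Build up convergents one term at a time:
a_0 = 7: 7/1
a_1 = 1: 8/1
a_2 = 1: 15/2
a_3 = 1: 23/3
a_4 = 1: 38/5
a_5 = 1: 61/8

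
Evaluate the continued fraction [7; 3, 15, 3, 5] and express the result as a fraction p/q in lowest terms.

a_0 = 7: 7/1
a_1 = 3: 22/3
a_2 = 15: 337/46
a_3 = 3: 1033/141
a_4 = 5: 5502/751

5502/751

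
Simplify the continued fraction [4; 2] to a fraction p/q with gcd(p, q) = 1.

a_0 = 4: 4/1
a_1 = 2: 9/2

9/2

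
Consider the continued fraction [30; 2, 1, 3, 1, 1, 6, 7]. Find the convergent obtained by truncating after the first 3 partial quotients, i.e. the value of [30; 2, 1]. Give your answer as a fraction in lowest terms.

91/3

Start with 1.
2 + 1/(1/1) = 2 + 1/1 = 3/1
30 + 1/(3/1) = 30 + 1/3 = 91/3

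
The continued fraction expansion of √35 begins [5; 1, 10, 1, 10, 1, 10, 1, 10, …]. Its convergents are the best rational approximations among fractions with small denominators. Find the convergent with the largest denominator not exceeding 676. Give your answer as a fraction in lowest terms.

846/143

List convergents until the denominator exceeds the bound:
a_0 = 5: 5/1  (≤ bound)
a_1 = 1: 6/1  (≤ bound)
a_2 = 10: 65/11  (≤ bound)
a_3 = 1: 71/12  (≤ bound)
a_4 = 10: 775/131  (≤ bound)
a_5 = 1: 846/143  (≤ bound)
a_6 = 10: 9235/1561  (> 676, stop)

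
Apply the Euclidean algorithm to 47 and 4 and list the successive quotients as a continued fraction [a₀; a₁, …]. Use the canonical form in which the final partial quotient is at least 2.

Apply division with remainder until the remainder is 0:
47 = 11·4 + 3, so a_0 = 11
4 = 1·3 + 1, so a_1 = 1
3 = 3·1 + 0, so a_2 = 3

[11; 1, 3]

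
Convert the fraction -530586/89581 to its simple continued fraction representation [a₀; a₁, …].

-530586 = -6·89581 + 6900, so a_0 = -6
89581 = 12·6900 + 6781, so a_1 = 12
6900 = 1·6781 + 119, so a_2 = 1
6781 = 56·119 + 117, so a_3 = 56
119 = 1·117 + 2, so a_4 = 1
117 = 58·2 + 1, so a_5 = 58
2 = 2·1 + 0, so a_6 = 2

[-6; 12, 1, 56, 1, 58, 2]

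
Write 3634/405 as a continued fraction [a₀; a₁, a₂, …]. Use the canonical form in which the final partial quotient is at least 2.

[8; 1, 35, 1, 4, 2]

Repeatedly divide and take the remainder:
3634 = 8·405 + 394, so a_0 = 8
405 = 1·394 + 11, so a_1 = 1
394 = 35·11 + 9, so a_2 = 35
11 = 1·9 + 2, so a_3 = 1
9 = 4·2 + 1, so a_4 = 4
2 = 2·1 + 0, so a_5 = 2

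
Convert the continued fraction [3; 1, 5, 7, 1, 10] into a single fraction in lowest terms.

2045/533

a_0 = 3: 3/1
a_1 = 1: 4/1
a_2 = 5: 23/6
a_3 = 7: 165/43
a_4 = 1: 188/49
a_5 = 10: 2045/533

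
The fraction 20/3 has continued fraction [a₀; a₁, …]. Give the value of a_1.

1

⌊20/3⌋ = 6, remainder 2
⌊3/2⌋ = 1, remainder 1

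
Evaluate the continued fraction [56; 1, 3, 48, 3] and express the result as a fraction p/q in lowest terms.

Starting at the tail and folding back:
Start with 3.
48 + 1/(3/1) = 48 + 1/3 = 145/3
3 + 1/(145/3) = 3 + 3/145 = 438/145
1 + 1/(438/145) = 1 + 145/438 = 583/438
56 + 1/(583/438) = 56 + 438/583 = 33086/583

33086/583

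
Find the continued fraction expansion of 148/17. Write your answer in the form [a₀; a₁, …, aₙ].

Apply division with remainder until the remainder is 0:
148 = 8·17 + 12, so a_0 = 8
17 = 1·12 + 5, so a_1 = 1
12 = 2·5 + 2, so a_2 = 2
5 = 2·2 + 1, so a_3 = 2
2 = 2·1 + 0, so a_4 = 2

[8; 1, 2, 2, 2]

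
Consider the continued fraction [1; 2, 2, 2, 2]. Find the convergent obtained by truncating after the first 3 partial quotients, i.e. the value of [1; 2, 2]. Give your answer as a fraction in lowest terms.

Collapse the nested fraction from the inside out:
Start with 2.
2 + 1/(2/1) = 2 + 1/2 = 5/2
1 + 1/(5/2) = 1 + 2/5 = 7/5

7/5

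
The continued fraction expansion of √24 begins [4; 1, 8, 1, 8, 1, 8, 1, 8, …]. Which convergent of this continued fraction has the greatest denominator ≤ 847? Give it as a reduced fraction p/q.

a_0 = 4: 4/1  (≤ bound)
a_1 = 1: 5/1  (≤ bound)
a_2 = 8: 44/9  (≤ bound)
a_3 = 1: 49/10  (≤ bound)
a_4 = 8: 436/89  (≤ bound)
a_5 = 1: 485/99  (≤ bound)
a_6 = 8: 4316/881  (> 847, stop)

485/99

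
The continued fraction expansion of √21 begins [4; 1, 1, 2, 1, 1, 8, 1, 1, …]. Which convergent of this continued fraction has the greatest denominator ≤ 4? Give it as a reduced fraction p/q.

List convergents until the denominator exceeds the bound:
a_0 = 4: 4/1  (≤ bound)
a_1 = 1: 5/1  (≤ bound)
a_2 = 1: 9/2  (≤ bound)
a_3 = 2: 23/5  (> 4, stop)

9/2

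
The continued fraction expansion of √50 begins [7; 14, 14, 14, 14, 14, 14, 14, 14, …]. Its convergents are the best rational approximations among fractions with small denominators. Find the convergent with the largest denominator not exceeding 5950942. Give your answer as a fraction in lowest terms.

a_0 = 7: 7/1  (≤ bound)
a_1 = 14: 99/14  (≤ bound)
a_2 = 14: 1393/197  (≤ bound)
a_3 = 14: 19601/2772  (≤ bound)
a_4 = 14: 275807/39005  (≤ bound)
a_5 = 14: 3880899/548842  (≤ bound)
a_6 = 14: 54608393/7722793  (> 5950942, stop)

3880899/548842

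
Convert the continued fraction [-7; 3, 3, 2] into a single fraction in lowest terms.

a_0 = -7: -7/1
a_1 = 3: -20/3
a_2 = 3: -67/10
a_3 = 2: -154/23

-154/23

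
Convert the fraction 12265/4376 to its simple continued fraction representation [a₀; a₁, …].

12265 = 2·4376 + 3513, so a_0 = 2
4376 = 1·3513 + 863, so a_1 = 1
3513 = 4·863 + 61, so a_2 = 4
863 = 14·61 + 9, so a_3 = 14
61 = 6·9 + 7, so a_4 = 6
9 = 1·7 + 2, so a_5 = 1
7 = 3·2 + 1, so a_6 = 3
2 = 2·1 + 0, so a_7 = 2

[2; 1, 4, 14, 6, 1, 3, 2]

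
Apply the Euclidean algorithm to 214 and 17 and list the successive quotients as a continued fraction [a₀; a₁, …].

Run the Euclidean algorithm, recording each quotient:
214 = 12·17 + 10, so a_0 = 12
17 = 1·10 + 7, so a_1 = 1
10 = 1·7 + 3, so a_2 = 1
7 = 2·3 + 1, so a_3 = 2
3 = 3·1 + 0, so a_4 = 3

[12; 1, 1, 2, 3]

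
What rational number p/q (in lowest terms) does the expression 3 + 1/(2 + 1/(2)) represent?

Start with 2.
2 + 1/(2/1) = 2 + 1/2 = 5/2
3 + 1/(5/2) = 3 + 2/5 = 17/5

17/5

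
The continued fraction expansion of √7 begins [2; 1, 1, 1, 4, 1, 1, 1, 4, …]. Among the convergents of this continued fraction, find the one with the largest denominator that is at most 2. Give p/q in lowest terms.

5/2

a_0 = 2: 2/1  (≤ bound)
a_1 = 1: 3/1  (≤ bound)
a_2 = 1: 5/2  (≤ bound)
a_3 = 1: 8/3  (> 2, stop)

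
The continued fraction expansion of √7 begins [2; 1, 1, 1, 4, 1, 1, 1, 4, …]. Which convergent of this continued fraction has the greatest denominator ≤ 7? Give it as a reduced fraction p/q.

a_0 = 2: 2/1  (≤ bound)
a_1 = 1: 3/1  (≤ bound)
a_2 = 1: 5/2  (≤ bound)
a_3 = 1: 8/3  (≤ bound)
a_4 = 4: 37/14  (> 7, stop)

8/3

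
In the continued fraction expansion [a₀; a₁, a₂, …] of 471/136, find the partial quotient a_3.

471 ÷ 136 → quotient 3, remainder 63
136 ÷ 63 → quotient 2, remainder 10
63 ÷ 10 → quotient 6, remainder 3
10 ÷ 3 → quotient 3, remainder 1

3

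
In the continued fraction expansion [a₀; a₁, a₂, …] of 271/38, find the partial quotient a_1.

7

⌊271/38⌋ = 7, remainder 5
⌊38/5⌋ = 7, remainder 3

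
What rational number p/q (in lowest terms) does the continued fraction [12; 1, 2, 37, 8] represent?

11390/899

a_0 = 12: 12/1
a_1 = 1: 13/1
a_2 = 2: 38/3
a_3 = 37: 1419/112
a_4 = 8: 11390/899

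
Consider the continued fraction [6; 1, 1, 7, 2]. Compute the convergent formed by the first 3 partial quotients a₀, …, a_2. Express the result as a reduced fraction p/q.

13/2

Starting at the tail and folding back:
Start with 1.
1 + 1/(1/1) = 1 + 1/1 = 2/1
6 + 1/(2/1) = 6 + 1/2 = 13/2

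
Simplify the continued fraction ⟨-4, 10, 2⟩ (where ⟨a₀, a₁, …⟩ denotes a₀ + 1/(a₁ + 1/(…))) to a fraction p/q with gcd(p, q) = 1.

Compute successive convergents:
a_0 = -4: -4/1
a_1 = 10: -39/10
a_2 = 2: -82/21

-82/21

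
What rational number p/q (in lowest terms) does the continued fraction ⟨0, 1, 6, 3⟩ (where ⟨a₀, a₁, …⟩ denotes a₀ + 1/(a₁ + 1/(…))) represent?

a_0 = 0: 0/1
a_1 = 1: 1/1
a_2 = 6: 6/7
a_3 = 3: 19/22

19/22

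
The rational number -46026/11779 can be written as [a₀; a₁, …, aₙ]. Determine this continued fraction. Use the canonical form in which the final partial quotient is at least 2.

-46026 ÷ 11779 → quotient -4, remainder 1090
11779 ÷ 1090 → quotient 10, remainder 879
1090 ÷ 879 → quotient 1, remainder 211
879 ÷ 211 → quotient 4, remainder 35
211 ÷ 35 → quotient 6, remainder 1
35 ÷ 1 → quotient 35, remainder 0

[-4; 10, 1, 4, 6, 35]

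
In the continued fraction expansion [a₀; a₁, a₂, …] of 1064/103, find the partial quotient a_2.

Apply division with remainder until the remainder is 0:
⌊1064/103⌋ = 10, remainder 34
⌊103/34⌋ = 3, remainder 1
⌊34/1⌋ = 34, remainder 0

34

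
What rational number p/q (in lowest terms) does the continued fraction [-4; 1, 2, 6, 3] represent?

Starting at the tail and folding back:
Start with 3.
6 + 1/(3/1) = 6 + 1/3 = 19/3
2 + 1/(19/3) = 2 + 3/19 = 41/19
1 + 1/(41/19) = 1 + 19/41 = 60/41
-4 + 1/(60/41) = -4 + 41/60 = -199/60

-199/60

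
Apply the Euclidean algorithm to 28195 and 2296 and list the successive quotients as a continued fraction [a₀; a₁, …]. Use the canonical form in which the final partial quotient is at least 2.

Run the Euclidean algorithm, recording each quotient:
⌊28195/2296⌋ = 12, remainder 643
⌊2296/643⌋ = 3, remainder 367
⌊643/367⌋ = 1, remainder 276
⌊367/276⌋ = 1, remainder 91
⌊276/91⌋ = 3, remainder 3
⌊91/3⌋ = 30, remainder 1
⌊3/1⌋ = 3, remainder 0

[12; 3, 1, 1, 3, 30, 3]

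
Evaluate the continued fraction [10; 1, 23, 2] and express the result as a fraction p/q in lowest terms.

Collapse the nested fraction from the inside out:
Start with 2.
23 + 1/(2/1) = 23 + 1/2 = 47/2
1 + 1/(47/2) = 1 + 2/47 = 49/47
10 + 1/(49/47) = 10 + 47/49 = 537/49

537/49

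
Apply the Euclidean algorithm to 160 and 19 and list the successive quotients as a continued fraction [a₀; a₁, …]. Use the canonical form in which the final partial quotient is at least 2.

Run the Euclidean algorithm, recording each quotient:
160 = 8·19 + 8, so a_0 = 8
19 = 2·8 + 3, so a_1 = 2
8 = 2·3 + 2, so a_2 = 2
3 = 1·2 + 1, so a_3 = 1
2 = 2·1 + 0, so a_4 = 2

[8; 2, 2, 1, 2]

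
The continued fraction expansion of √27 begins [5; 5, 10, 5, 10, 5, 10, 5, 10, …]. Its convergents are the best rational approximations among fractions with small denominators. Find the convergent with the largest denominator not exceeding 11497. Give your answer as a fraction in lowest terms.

13775/2651

List convergents until the denominator exceeds the bound:
a_0 = 5: 5/1  (≤ bound)
a_1 = 5: 26/5  (≤ bound)
a_2 = 10: 265/51  (≤ bound)
a_3 = 5: 1351/260  (≤ bound)
a_4 = 10: 13775/2651  (≤ bound)
a_5 = 5: 70226/13515  (> 11497, stop)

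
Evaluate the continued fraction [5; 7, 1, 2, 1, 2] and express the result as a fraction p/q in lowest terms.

436/85

Start with 2.
1 + 1/(2/1) = 1 + 1/2 = 3/2
2 + 1/(3/2) = 2 + 2/3 = 8/3
1 + 1/(8/3) = 1 + 3/8 = 11/8
7 + 1/(11/8) = 7 + 8/11 = 85/11
5 + 1/(85/11) = 5 + 11/85 = 436/85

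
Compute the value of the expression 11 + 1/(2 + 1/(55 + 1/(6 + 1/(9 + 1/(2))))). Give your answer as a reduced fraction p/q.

148453/12914

Start with 2.
9 + 1/(2/1) = 9 + 1/2 = 19/2
6 + 1/(19/2) = 6 + 2/19 = 116/19
55 + 1/(116/19) = 55 + 19/116 = 6399/116
2 + 1/(6399/116) = 2 + 116/6399 = 12914/6399
11 + 1/(12914/6399) = 11 + 6399/12914 = 148453/12914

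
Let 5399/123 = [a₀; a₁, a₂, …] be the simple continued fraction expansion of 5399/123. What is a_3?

⌊5399/123⌋ = 43, remainder 110
⌊123/110⌋ = 1, remainder 13
⌊110/13⌋ = 8, remainder 6
⌊13/6⌋ = 2, remainder 1

2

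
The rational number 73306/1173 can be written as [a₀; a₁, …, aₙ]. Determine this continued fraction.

Repeatedly divide and take the remainder:
⌊73306/1173⌋ = 62, remainder 580
⌊1173/580⌋ = 2, remainder 13
⌊580/13⌋ = 44, remainder 8
⌊13/8⌋ = 1, remainder 5
⌊8/5⌋ = 1, remainder 3
⌊5/3⌋ = 1, remainder 2
⌊3/2⌋ = 1, remainder 1
⌊2/1⌋ = 2, remainder 0

[62; 2, 44, 1, 1, 1, 1, 2]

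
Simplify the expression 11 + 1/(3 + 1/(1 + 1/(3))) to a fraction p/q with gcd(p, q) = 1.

Start with 3.
1 + 1/(3/1) = 1 + 1/3 = 4/3
3 + 1/(4/3) = 3 + 3/4 = 15/4
11 + 1/(15/4) = 11 + 4/15 = 169/15

169/15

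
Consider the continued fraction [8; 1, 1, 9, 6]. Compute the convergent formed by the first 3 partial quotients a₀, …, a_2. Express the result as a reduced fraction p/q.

Start with 1.
1 + 1/(1/1) = 1 + 1/1 = 2/1
8 + 1/(2/1) = 8 + 1/2 = 17/2

17/2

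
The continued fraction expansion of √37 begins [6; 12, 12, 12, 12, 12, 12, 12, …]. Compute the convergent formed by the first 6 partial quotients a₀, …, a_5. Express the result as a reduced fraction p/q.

1555849/255780

Start with 12.
12 + 1/(12/1) = 12 + 1/12 = 145/12
12 + 1/(145/12) = 12 + 12/145 = 1752/145
12 + 1/(1752/145) = 12 + 145/1752 = 21169/1752
12 + 1/(21169/1752) = 12 + 1752/21169 = 255780/21169
6 + 1/(255780/21169) = 6 + 21169/255780 = 1555849/255780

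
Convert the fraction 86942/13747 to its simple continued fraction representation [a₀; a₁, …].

⌊86942/13747⌋ = 6, remainder 4460
⌊13747/4460⌋ = 3, remainder 367
⌊4460/367⌋ = 12, remainder 56
⌊367/56⌋ = 6, remainder 31
⌊56/31⌋ = 1, remainder 25
⌊31/25⌋ = 1, remainder 6
⌊25/6⌋ = 4, remainder 1
⌊6/1⌋ = 6, remainder 0

[6; 3, 12, 6, 1, 1, 4, 6]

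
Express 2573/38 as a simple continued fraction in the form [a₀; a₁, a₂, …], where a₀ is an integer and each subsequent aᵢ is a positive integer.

2573 = 67·38 + 27, so a_0 = 67
38 = 1·27 + 11, so a_1 = 1
27 = 2·11 + 5, so a_2 = 2
11 = 2·5 + 1, so a_3 = 2
5 = 5·1 + 0, so a_4 = 5

[67; 1, 2, 2, 5]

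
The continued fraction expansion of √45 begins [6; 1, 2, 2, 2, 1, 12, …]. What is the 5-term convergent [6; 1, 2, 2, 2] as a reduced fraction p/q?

Start with 2.
2 + 1/(2/1) = 2 + 1/2 = 5/2
2 + 1/(5/2) = 2 + 2/5 = 12/5
1 + 1/(12/5) = 1 + 5/12 = 17/12
6 + 1/(17/12) = 6 + 12/17 = 114/17

114/17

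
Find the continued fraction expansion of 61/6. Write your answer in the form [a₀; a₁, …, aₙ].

[10; 6]

61 = 10·6 + 1, so a_0 = 10
6 = 6·1 + 0, so a_1 = 6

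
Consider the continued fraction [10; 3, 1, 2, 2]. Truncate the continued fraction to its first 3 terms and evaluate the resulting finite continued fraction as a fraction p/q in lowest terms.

41/4

Start with 1.
3 + 1/(1/1) = 3 + 1/1 = 4/1
10 + 1/(4/1) = 10 + 1/4 = 41/4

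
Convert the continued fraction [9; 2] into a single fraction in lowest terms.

Compute successive convergents:
a_0 = 9: 9/1
a_1 = 2: 19/2

19/2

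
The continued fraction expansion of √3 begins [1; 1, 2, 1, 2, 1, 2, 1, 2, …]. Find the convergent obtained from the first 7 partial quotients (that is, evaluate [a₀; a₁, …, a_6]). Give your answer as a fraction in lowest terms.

71/41

Build up convergents one term at a time:
a_0 = 1: 1/1
a_1 = 1: 2/1
a_2 = 2: 5/3
a_3 = 1: 7/4
a_4 = 2: 19/11
a_5 = 1: 26/15
a_6 = 2: 71/41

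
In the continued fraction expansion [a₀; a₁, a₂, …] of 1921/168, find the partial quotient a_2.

3

⌊1921/168⌋ = 11, remainder 73
⌊168/73⌋ = 2, remainder 22
⌊73/22⌋ = 3, remainder 7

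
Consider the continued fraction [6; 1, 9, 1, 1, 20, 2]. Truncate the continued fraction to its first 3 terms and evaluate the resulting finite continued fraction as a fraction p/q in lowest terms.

Use the convergent recurrence hₖ = aₖ·hₖ₋₁ + hₖ₋₂ (and likewise for the denominators kₖ):
a_0 = 6: 6/1
a_1 = 1: 7/1
a_2 = 9: 69/10

69/10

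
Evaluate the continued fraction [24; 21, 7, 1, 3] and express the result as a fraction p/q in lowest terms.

15751/655

Compute successive convergents:
a_0 = 24: 24/1
a_1 = 21: 505/21
a_2 = 7: 3559/148
a_3 = 1: 4064/169
a_4 = 3: 15751/655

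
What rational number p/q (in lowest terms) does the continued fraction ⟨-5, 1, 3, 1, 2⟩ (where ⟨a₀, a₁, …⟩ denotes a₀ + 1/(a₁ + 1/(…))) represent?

Build up convergents one term at a time:
a_0 = -5: -5/1
a_1 = 1: -4/1
a_2 = 3: -17/4
a_3 = 1: -21/5
a_4 = 2: -59/14

-59/14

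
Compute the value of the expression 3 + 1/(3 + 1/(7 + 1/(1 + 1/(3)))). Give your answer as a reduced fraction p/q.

322/97

Start with 3.
1 + 1/(3/1) = 1 + 1/3 = 4/3
7 + 1/(4/3) = 7 + 3/4 = 31/4
3 + 1/(31/4) = 3 + 4/31 = 97/31
3 + 1/(97/31) = 3 + 31/97 = 322/97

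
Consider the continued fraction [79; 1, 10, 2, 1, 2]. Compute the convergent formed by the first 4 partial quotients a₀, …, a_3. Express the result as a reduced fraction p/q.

1838/23

a_0 = 79: 79/1
a_1 = 1: 80/1
a_2 = 10: 879/11
a_3 = 2: 1838/23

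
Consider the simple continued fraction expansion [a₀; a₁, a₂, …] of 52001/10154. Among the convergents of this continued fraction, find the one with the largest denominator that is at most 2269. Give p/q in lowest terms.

a_0 = 5: 5/1  (≤ bound)
a_1 = 8: 41/8  (≤ bound)
a_2 = 4: 169/33  (≤ bound)
a_3 = 43: 7308/1427  (≤ bound)
a_4 = 1: 7477/1460  (≤ bound)
a_5 = 2: 22262/4347  (> 2269, stop)

7477/1460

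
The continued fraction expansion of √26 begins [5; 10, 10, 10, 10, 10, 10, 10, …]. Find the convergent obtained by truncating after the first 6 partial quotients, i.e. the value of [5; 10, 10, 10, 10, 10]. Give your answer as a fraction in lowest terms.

Start with 10.
10 + 1/(10/1) = 10 + 1/10 = 101/10
10 + 1/(101/10) = 10 + 10/101 = 1020/101
10 + 1/(1020/101) = 10 + 101/1020 = 10301/1020
10 + 1/(10301/1020) = 10 + 1020/10301 = 104030/10301
5 + 1/(104030/10301) = 5 + 10301/104030 = 530451/104030

530451/104030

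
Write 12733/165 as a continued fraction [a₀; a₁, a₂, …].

Repeatedly divide and take the remainder:
12733 ÷ 165 → quotient 77, remainder 28
165 ÷ 28 → quotient 5, remainder 25
28 ÷ 25 → quotient 1, remainder 3
25 ÷ 3 → quotient 8, remainder 1
3 ÷ 1 → quotient 3, remainder 0

[77; 5, 1, 8, 3]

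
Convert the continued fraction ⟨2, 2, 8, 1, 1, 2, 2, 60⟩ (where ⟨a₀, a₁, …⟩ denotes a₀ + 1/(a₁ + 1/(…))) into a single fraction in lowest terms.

Start with 60.
2 + 1/(60/1) = 2 + 1/60 = 121/60
2 + 1/(121/60) = 2 + 60/121 = 302/121
1 + 1/(302/121) = 1 + 121/302 = 423/302
1 + 1/(423/302) = 1 + 302/423 = 725/423
8 + 1/(725/423) = 8 + 423/725 = 6223/725
2 + 1/(6223/725) = 2 + 725/6223 = 13171/6223
2 + 1/(13171/6223) = 2 + 6223/13171 = 32565/13171

32565/13171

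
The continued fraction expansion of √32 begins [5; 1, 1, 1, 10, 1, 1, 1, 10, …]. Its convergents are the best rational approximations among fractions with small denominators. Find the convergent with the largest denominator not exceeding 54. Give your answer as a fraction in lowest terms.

198/35

List convergents until the denominator exceeds the bound:
a_0 = 5: 5/1  (≤ bound)
a_1 = 1: 6/1  (≤ bound)
a_2 = 1: 11/2  (≤ bound)
a_3 = 1: 17/3  (≤ bound)
a_4 = 10: 181/32  (≤ bound)
a_5 = 1: 198/35  (≤ bound)
a_6 = 1: 379/67  (> 54, stop)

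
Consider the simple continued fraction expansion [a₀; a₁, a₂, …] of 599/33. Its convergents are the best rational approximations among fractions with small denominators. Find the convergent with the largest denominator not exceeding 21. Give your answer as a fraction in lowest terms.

a_0 = 18: 18/1  (≤ bound)
a_1 = 6: 109/6  (≤ bound)
a_2 = 1: 127/7  (≤ bound)
a_3 = 1: 236/13  (≤ bound)
a_4 = 2: 599/33  (> 21, stop)

236/13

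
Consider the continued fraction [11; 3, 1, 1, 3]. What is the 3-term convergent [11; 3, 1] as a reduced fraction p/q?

45/4

Compute successive convergents:
a_0 = 11: 11/1
a_1 = 3: 34/3
a_2 = 1: 45/4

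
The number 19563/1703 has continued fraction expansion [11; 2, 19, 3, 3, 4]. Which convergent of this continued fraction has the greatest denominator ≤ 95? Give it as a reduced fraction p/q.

448/39

List convergents until the denominator exceeds the bound:
a_0 = 11: 11/1  (≤ bound)
a_1 = 2: 23/2  (≤ bound)
a_2 = 19: 448/39  (≤ bound)
a_3 = 3: 1367/119  (> 95, stop)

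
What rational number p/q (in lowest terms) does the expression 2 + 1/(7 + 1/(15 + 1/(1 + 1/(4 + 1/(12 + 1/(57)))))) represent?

832369/388671

Start with 57.
12 + 1/(57/1) = 12 + 1/57 = 685/57
4 + 1/(685/57) = 4 + 57/685 = 2797/685
1 + 1/(2797/685) = 1 + 685/2797 = 3482/2797
15 + 1/(3482/2797) = 15 + 2797/3482 = 55027/3482
7 + 1/(55027/3482) = 7 + 3482/55027 = 388671/55027
2 + 1/(388671/55027) = 2 + 55027/388671 = 832369/388671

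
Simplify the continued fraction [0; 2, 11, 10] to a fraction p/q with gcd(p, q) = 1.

111/232

Compute successive convergents:
a_0 = 0: 0/1
a_1 = 2: 1/2
a_2 = 11: 11/23
a_3 = 10: 111/232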